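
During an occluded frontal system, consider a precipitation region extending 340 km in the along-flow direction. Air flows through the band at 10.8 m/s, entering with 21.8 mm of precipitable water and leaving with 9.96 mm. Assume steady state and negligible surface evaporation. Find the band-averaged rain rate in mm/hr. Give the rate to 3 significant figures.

Column moisture flux per unit crosswind length is F = V × PW.
Inflow: F_in = 10.8 × 21.8 = 235.44 mm·m/s
Outflow: F_out = 10.8 × 9.96 = 107.568 mm·m/s
Steady-state rate R = (F_in − F_out)/L = (235.44 − 107.568) / 340000 m = 3.761e-04 mm/s.
R = 3.761e-04 × 3600 = 1.35 mm/hr.

R ≈ 1.35 mm/hr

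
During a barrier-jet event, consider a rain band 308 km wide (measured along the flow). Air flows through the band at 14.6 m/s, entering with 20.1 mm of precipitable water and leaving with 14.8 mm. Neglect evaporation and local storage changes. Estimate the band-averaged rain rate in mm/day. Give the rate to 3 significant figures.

R ≈ 21.7 mm/day

Column moisture flux per unit crosswind length is F = V × PW.
Inflow: F_in = 14.6 × 20.1 = 293.46 mm·m/s
Outflow: F_out = 14.6 × 14.8 = 216.08 mm·m/s
Steady-state rate R = (F_in − F_out)/L = (293.46 − 216.08) / 308000 m = 2.512e-04 mm/s.
R = 2.512e-04 × 3600 × 24 = 21.7 mm/day.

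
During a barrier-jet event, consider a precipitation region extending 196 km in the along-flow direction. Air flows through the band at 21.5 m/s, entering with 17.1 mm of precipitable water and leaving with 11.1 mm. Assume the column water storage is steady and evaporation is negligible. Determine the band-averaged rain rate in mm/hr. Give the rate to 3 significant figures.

R ≈ 2.37 mm/hr

Column moisture flux per unit crosswind length is F = V × PW.
Inflow: F_in = 21.5 × 17.1 = 367.65 mm·m/s
Outflow: F_out = 21.5 × 11.1 = 238.65 mm·m/s
Steady-state rate R = (F_in − F_out)/L = (367.65 − 238.65) / 196000 m = 6.582e-04 mm/s.
R = 6.582e-04 × 3600 = 2.37 mm/hr.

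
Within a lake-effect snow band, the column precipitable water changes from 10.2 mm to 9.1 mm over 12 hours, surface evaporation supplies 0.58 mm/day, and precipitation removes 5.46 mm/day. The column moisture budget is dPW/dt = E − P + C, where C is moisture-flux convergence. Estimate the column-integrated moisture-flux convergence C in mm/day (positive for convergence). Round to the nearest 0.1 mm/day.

dPW/dt = (9.1 − 10.2) mm / (12/24 day) = -2.200 mm/day.
C = dPW/dt − E + P = (-2.200) − 0.58 + 5.46 = 2.7 mm/day.

C ≈ 2.7 mm/day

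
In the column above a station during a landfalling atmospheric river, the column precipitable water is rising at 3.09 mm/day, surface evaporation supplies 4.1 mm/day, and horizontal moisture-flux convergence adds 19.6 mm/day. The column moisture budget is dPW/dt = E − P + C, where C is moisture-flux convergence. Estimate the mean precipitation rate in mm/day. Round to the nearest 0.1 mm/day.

P ≈ 20.6 mm/day

dPW/dt = +3.09 mm/day.
P = E + C − dPW/dt = 4.1 + (19.6) − (+3.09) = 20.6 mm/day.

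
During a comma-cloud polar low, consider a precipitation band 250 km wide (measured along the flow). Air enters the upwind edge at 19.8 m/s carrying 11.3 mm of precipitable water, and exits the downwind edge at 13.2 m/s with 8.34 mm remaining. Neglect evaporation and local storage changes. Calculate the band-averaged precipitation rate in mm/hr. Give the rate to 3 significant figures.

R ≈ 1.64 mm/hr

Column moisture flux per unit crosswind length is F = V × PW.
Inflow: F_in = 19.8 × 11.3 = 223.74 mm·m/s
Outflow: F_out = 13.2 × 8.34 = 110.088 mm·m/s
Steady-state rate R = (F_in − F_out)/L = (223.74 − 110.088) / 250000 m = 4.546e-04 mm/s.
R = 4.546e-04 × 3600 = 1.64 mm/hr.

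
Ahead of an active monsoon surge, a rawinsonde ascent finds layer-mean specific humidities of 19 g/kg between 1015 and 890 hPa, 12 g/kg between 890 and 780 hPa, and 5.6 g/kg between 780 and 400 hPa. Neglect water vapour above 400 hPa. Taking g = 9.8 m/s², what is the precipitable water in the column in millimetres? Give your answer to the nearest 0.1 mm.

Precipitable water is the column-integrated vapour mass per unit area: PW = (1/g) Σ q̄ Δp, with q in kg/kg and Δp in Pa (1 kg/m² of water = 1 mm).
Layer 1015–890 hPa: Δp = 125 hPa = 12500 Pa, q̄ = 0.019 kg/kg → 0.019 × 12500 / 9.8 = 24.23 mm
Layer 890–780 hPa: Δp = 110 hPa = 11000 Pa, q̄ = 0.012 kg/kg → 0.012 × 11000 / 9.8 = 13.47 mm
Layer 780–400 hPa: Δp = 380 hPa = 38000 Pa, q̄ = 0.0056 kg/kg → 0.0056 × 38000 / 9.8 = 21.71 mm
PW = 24.23 + 13.47 + 21.71 = 59.41 ≈ 59.4 mm.

PW ≈ 59.4 mm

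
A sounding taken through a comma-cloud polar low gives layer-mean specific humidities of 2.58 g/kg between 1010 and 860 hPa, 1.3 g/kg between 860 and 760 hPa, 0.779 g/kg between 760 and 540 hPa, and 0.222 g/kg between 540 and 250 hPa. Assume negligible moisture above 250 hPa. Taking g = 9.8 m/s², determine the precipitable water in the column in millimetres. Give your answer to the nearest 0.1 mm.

PW ≈ 7.7 mm

Precipitable water is the column-integrated vapour mass per unit area: PW = (1/g) Σ q̄ Δp, with q in kg/kg and Δp in Pa (1 kg/m² of water = 1 mm).
Layer 1010–860 hPa: Δp = 150 hPa = 15000 Pa, q̄ = 0.00258 kg/kg → 0.00258 × 15000 / 9.8 = 3.95 mm
Layer 860–760 hPa: Δp = 100 hPa = 10000 Pa, q̄ = 0.0013 kg/kg → 0.0013 × 10000 / 9.8 = 1.33 mm
Layer 760–540 hPa: Δp = 220 hPa = 22000 Pa, q̄ = 0.000779 kg/kg → 0.000779 × 22000 / 9.8 = 1.75 mm
Layer 540–250 hPa: Δp = 290 hPa = 29000 Pa, q̄ = 0.000222 kg/kg → 0.000222 × 29000 / 9.8 = 0.66 mm
PW = 3.95 + 1.33 + 1.75 + 0.66 = 7.69 ≈ 7.7 mm.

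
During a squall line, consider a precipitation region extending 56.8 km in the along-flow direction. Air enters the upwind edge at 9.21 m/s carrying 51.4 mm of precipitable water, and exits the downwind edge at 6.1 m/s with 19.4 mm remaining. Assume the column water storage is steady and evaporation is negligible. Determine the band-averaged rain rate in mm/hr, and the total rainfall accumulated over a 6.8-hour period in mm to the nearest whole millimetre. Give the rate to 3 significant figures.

Column moisture flux per unit crosswind length is F = V × PW.
Inflow: F_in = 9.21 × 51.4 = 473.394 mm·m/s
Outflow: F_out = 6.1 × 19.4 = 118.34 mm·m/s
Steady-state rate R = (F_in − F_out)/L = (473.394 − 118.34) / 56800 m = 6.251e-03 mm/s.
R = 6.251e-03 × 3600 = 22.5 mm/hr.
Over 6.8 h: total = 22.5 × 6.8 = 153 mm.

R ≈ 22.5 mm/hr; total ≈ 153 mm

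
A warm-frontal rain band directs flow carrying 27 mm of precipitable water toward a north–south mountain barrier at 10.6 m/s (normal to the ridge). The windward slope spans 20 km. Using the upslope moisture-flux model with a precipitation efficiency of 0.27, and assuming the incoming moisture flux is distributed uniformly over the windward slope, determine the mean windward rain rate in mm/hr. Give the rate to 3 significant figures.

Incoming column moisture flux per unit ridge length: F = V × PW = 10.6 × 27 = 286.2 mm·m/s.
Spread over the 20 km slope with efficiency ε = 0.27: R = ε·F/W = 0.27 × 286.2 / 20000 m = 3.864e-03 mm/s.
R = 3.864e-03 × 3600 = 13.9 mm/hr.

R ≈ 13.9 mm/hr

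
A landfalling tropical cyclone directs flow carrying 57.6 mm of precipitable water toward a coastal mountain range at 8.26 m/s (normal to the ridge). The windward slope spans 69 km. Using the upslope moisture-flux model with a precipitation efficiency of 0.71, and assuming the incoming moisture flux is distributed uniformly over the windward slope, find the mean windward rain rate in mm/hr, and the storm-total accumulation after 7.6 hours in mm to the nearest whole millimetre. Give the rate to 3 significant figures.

R ≈ 17.6 mm/hr; total ≈ 134 mm

Incoming column moisture flux per unit ridge length: F = V × PW = 8.26 × 57.6 = 475.776 mm·m/s.
Spread over the 69 km slope with efficiency ε = 0.71: R = ε·F/W = 0.71 × 475.776 / 69000 m = 4.896e-03 mm/s.
R = 4.896e-03 × 3600 = 17.6 mm/hr.
Over 7.6 h: total = 17.6 × 7.6 = 133.76 ≈ 134 mm.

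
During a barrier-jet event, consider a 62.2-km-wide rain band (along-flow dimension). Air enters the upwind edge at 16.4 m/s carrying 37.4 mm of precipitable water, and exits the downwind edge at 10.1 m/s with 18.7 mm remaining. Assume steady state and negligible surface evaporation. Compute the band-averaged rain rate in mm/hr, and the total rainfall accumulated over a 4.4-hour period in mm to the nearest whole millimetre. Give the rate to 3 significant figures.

Column moisture flux per unit crosswind length is F = V × PW.
Inflow: F_in = 16.4 × 37.4 = 613.36 mm·m/s
Outflow: F_out = 10.1 × 18.7 = 188.87 mm·m/s
Steady-state rate R = (F_in − F_out)/L = (613.36 − 188.87) / 62200 m = 6.825e-03 mm/s.
R = 6.825e-03 × 3600 = 24.6 mm/hr.
Over 4.4 h: total = 24.6 × 4.4 = 108.24 ≈ 108 mm.

R ≈ 24.6 mm/hr; total ≈ 108 mm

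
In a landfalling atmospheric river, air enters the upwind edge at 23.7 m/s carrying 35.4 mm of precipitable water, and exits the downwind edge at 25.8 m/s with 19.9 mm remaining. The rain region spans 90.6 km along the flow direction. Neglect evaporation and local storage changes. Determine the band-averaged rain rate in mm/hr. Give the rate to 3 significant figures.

Column moisture flux per unit crosswind length is F = V × PW.
Inflow: F_in = 23.7 × 35.4 = 838.98 mm·m/s
Outflow: F_out = 25.8 × 19.9 = 513.42 mm·m/s
Steady-state rate R = (F_in − F_out)/L = (838.98 − 513.42) / 90600 m = 3.593e-03 mm/s.
R = 3.593e-03 × 3600 = 12.9 mm/hr.

R ≈ 12.9 mm/hr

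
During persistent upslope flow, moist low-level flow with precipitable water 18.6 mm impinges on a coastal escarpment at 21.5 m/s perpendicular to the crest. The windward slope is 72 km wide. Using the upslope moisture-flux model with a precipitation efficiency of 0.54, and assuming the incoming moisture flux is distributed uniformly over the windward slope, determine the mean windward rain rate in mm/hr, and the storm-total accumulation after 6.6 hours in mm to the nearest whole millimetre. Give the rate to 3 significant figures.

R ≈ 10.8 mm/hr; total ≈ 71 mm

Incoming column moisture flux per unit ridge length: F = V × PW = 21.5 × 18.6 = 399.9 mm·m/s.
Spread over the 72 km slope with efficiency ε = 0.54: R = ε·F/W = 0.54 × 399.9 / 72000 m = 2.999e-03 mm/s.
R = 2.999e-03 × 3600 = 10.8 mm/hr.
Over 6.6 h: total = 10.8 × 6.6 = 71.28 ≈ 71 mm.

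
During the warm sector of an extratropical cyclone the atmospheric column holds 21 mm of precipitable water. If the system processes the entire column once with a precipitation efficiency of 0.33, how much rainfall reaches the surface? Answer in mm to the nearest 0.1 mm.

rainfall ≈ 6.9 mm

Rainfall = ε × PW = 0.33 × 21 = 6.9 mm.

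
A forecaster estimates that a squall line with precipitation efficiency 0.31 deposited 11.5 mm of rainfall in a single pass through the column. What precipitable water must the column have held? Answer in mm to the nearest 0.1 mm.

PW = rainfall / ε = 11.5 / 0.31 = 37.1 mm.

PW ≈ 37.1 mm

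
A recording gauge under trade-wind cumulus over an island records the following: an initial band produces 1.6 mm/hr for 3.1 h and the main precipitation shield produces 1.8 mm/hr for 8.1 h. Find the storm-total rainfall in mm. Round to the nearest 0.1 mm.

total ≈ 19.5 mm

Total = Σ Rᵢ Δtᵢ = 1.6 × 3.1 + 1.8 × 8.1
      = 4.96 + 14.58 = 19.5 mm.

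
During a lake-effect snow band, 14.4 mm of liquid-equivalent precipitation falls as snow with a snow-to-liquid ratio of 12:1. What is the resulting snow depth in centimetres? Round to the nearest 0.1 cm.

snow depth ≈ 17.3 cm

Snow depth = liquid × ratio = 14.4 mm × 12 = 172.8 mm = 17.3 cm.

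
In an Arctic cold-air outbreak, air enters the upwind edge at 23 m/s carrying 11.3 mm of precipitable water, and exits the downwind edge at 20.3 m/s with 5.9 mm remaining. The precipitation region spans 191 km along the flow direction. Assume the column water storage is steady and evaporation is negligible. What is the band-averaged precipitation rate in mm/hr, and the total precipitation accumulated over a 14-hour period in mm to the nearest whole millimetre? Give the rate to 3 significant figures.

R ≈ 2.64 mm/hr; total ≈ 37 mm

Column moisture flux per unit crosswind length is F = V × PW.
Inflow: F_in = 23 × 11.3 = 259.9 mm·m/s
Outflow: F_out = 20.3 × 5.9 = 119.77 mm·m/s
Steady-state rate R = (F_in − F_out)/L = (259.9 − 119.77) / 191000 m = 7.337e-04 mm/s.
R = 7.337e-04 × 3600 = 2.64 mm/hr.
Over 14 h: total = 2.64 × 14 = 36.96 ≈ 37 mm.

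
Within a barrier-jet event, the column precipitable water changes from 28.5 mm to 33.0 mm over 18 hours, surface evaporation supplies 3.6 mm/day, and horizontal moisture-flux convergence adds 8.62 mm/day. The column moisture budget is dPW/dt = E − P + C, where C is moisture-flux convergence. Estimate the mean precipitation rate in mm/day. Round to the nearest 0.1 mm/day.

dPW/dt = (33.0 − 28.5) mm / (18/24 day) = +6.000 mm/day.
P = E + C − dPW/dt = 3.6 + (8.62) − (+6.000) = 6.2 mm/day.

P ≈ 6.2 mm/day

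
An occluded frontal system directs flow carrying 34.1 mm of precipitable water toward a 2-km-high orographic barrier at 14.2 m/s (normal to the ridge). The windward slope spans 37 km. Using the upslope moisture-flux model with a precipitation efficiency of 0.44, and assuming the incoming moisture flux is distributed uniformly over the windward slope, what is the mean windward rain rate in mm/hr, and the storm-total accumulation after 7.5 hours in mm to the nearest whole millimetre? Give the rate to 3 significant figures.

R ≈ 20.7 mm/hr; total ≈ 155 mm

Incoming column moisture flux per unit ridge length: F = V × PW = 14.2 × 34.1 = 484.22 mm·m/s.
Spread over the 37 km slope with efficiency ε = 0.44: R = ε·F/W = 0.44 × 484.22 / 37000 m = 5.758e-03 mm/s.
R = 5.758e-03 × 3600 = 20.7 mm/hr.
Over 7.5 h: total = 20.7 × 7.5 = 155.25 ≈ 155 mm.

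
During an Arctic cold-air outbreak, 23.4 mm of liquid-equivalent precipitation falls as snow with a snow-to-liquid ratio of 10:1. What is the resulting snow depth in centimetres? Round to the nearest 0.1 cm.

Snow depth = liquid × ratio = 23.4 mm × 10 = 234 mm = 23.4 cm.

snow depth ≈ 23.4 cm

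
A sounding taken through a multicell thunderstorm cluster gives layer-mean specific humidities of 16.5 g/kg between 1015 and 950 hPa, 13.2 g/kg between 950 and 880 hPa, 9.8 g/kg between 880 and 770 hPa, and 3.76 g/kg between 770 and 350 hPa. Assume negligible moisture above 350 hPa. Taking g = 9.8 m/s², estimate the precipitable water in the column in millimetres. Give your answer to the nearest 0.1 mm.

PW ≈ 47.5 mm

Precipitable water is the column-integrated vapour mass per unit area: PW = (1/g) Σ q̄ Δp, with q in kg/kg and Δp in Pa (1 kg/m² of water = 1 mm).
Layer 1015–950 hPa: Δp = 65 hPa = 6500 Pa, q̄ = 0.0165 kg/kg → 0.0165 × 6500 / 9.8 = 10.94 mm
Layer 950–880 hPa: Δp = 70 hPa = 7000 Pa, q̄ = 0.0132 kg/kg → 0.0132 × 7000 / 9.8 = 9.43 mm
Layer 880–770 hPa: Δp = 110 hPa = 11000 Pa, q̄ = 0.0098 kg/kg → 0.0098 × 11000 / 9.8 = 11.00 mm
Layer 770–350 hPa: Δp = 420 hPa = 42000 Pa, q̄ = 0.00376 kg/kg → 0.00376 × 42000 / 9.8 = 16.11 mm
PW = 10.94 + 9.43 + 11.00 + 16.11 = 47.48 ≈ 47.5 mm.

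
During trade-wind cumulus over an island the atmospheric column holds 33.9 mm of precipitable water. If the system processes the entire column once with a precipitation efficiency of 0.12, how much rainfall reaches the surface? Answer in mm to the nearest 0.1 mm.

Rainfall = ε × PW = 0.12 × 33.9 = 4.1 mm.

rainfall ≈ 4.1 mm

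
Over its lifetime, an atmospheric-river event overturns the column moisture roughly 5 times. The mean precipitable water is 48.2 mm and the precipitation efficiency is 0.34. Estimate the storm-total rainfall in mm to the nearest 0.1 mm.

rainfall ≈ 81.9 mm

Each cycle deposits ε × PW = 0.34 × 48.2 = 16.388 mm.
Over 5 cycles: 5 × 16.388 = 81.9 mm.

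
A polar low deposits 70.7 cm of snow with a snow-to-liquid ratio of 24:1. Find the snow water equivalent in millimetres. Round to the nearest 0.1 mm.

SWE ≈ 29.5 mm

SWE = snow depth / ratio = 70.7 cm / 24 = 2.946 cm = 29.5 mm.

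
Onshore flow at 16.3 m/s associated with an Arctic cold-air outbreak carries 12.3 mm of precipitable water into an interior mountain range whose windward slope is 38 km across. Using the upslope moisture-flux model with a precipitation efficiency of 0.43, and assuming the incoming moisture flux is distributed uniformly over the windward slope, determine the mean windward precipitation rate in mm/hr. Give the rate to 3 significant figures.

R ≈ 8.17 mm/hr

Incoming column moisture flux per unit ridge length: F = V × PW = 16.3 × 12.3 = 200.49 mm·m/s.
Spread over the 38 km slope with efficiency ε = 0.43: R = ε·F/W = 0.43 × 200.49 / 38000 m = 2.269e-03 mm/s.
R = 2.269e-03 × 3600 = 8.17 mm/hr.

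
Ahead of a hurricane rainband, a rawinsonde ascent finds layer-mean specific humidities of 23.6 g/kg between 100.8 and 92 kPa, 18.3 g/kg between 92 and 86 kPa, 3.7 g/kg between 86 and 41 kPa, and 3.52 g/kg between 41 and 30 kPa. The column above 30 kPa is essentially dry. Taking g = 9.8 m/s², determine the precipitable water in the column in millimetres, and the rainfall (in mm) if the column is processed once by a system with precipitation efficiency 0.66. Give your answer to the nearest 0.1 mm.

Precipitable water is the column-integrated vapour mass per unit area: PW = (1/g) Σ q̄ Δp, with q in kg/kg and Δp in Pa (1 kg/m² of water = 1 mm).
Layer 100.8–92 kPa: Δp = 88 hPa = 8800 Pa, q̄ = 0.0236 kg/kg → 0.0236 × 8800 / 9.8 = 21.19 mm
Layer 92–86 kPa: Δp = 60 hPa = 6000 Pa, q̄ = 0.0183 kg/kg → 0.0183 × 6000 / 9.8 = 11.20 mm
Layer 86–41 kPa: Δp = 450 hPa = 45000 Pa, q̄ = 0.0037 kg/kg → 0.0037 × 45000 / 9.8 = 16.99 mm
Layer 41–30 kPa: Δp = 110 hPa = 11000 Pa, q̄ = 0.00352 kg/kg → 0.00352 × 11000 / 9.8 = 3.95 mm
PW = 21.19 + 11.20 + 16.99 + 3.95 = 53.33 ≈ 53.3 mm.
Rainfall = ε × PW = 0.66 × 53.3 = 35.2 mm.

PW ≈ 53.3 mm; rainfall ≈ 35.2 mm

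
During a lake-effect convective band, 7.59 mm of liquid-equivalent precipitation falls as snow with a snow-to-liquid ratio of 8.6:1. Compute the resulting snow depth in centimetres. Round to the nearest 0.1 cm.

snow depth ≈ 6.5 cm

Snow depth = liquid × ratio = 7.59 mm × 8.6 = 65.274 mm = 6.5 cm.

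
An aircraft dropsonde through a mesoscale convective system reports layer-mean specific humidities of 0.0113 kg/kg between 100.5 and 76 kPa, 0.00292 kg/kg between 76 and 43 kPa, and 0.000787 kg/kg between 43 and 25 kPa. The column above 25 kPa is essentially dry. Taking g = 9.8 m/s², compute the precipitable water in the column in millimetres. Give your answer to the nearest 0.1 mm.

Precipitable water is the column-integrated vapour mass per unit area: PW = (1/g) Σ q̄ Δp, with q in kg/kg and Δp in Pa (1 kg/m² of water = 1 mm).
Layer 100.5–76 kPa: Δp = 245 hPa = 24500 Pa, q̄ = 0.0113 kg/kg → 0.0113 × 24500 / 9.8 = 28.25 mm
Layer 76–43 kPa: Δp = 330 hPa = 33000 Pa, q̄ = 0.00292 kg/kg → 0.00292 × 33000 / 9.8 = 9.83 mm
Layer 43–25 kPa: Δp = 180 hPa = 18000 Pa, q̄ = 0.000787 kg/kg → 0.000787 × 18000 / 9.8 = 1.45 mm
PW = 28.25 + 9.83 + 1.45 = 39.53 ≈ 39.5 mm.

PW ≈ 39.5 mm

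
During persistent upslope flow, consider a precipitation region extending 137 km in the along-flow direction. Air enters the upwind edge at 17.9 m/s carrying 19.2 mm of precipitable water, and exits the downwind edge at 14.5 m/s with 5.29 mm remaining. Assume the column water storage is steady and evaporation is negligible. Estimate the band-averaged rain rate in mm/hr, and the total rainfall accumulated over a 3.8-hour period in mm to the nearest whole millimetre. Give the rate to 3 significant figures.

Column moisture flux per unit crosswind length is F = V × PW.
Inflow: F_in = 17.9 × 19.2 = 343.68 mm·m/s
Outflow: F_out = 14.5 × 5.29 = 76.705 mm·m/s
Steady-state rate R = (F_in − F_out)/L = (343.68 − 76.705) / 137000 m = 1.949e-03 mm/s.
R = 1.949e-03 × 3600 = 7.02 mm/hr.
Over 3.8 h: total = 7.02 × 3.8 = 26.676 ≈ 27 mm.

R ≈ 7.02 mm/hr; total ≈ 27 mm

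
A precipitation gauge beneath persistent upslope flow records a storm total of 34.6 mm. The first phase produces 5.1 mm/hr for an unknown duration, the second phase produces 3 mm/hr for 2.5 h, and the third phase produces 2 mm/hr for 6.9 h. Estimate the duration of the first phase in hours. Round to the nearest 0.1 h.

duration ≈ 2.6 h

Known phases: 3 × 2.5 + 2 × 6.9 = 7.5 + 13.8 = 21.3 mm.
Remaining depth = 34.6 − 21.3 = 13.3 mm.
Duration = 13.3 / 5.1 = 2.6 h.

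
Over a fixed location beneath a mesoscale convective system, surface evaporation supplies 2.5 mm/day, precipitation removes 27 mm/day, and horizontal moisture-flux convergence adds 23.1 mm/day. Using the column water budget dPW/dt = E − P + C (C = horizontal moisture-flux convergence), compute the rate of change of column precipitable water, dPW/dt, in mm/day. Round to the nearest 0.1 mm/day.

dPW/dt ≈ -1.4 mm/day

dPW/dt = E − P + C = 2.5 − 27 + (23.1) = -1.4 mm/day.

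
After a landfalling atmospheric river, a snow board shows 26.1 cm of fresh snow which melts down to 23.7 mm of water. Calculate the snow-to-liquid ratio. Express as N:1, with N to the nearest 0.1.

ratio ≈ 11.0

Ratio = snow depth / SWE = 261 mm / 23.7 mm = 11.0, i.e. 11.0:1.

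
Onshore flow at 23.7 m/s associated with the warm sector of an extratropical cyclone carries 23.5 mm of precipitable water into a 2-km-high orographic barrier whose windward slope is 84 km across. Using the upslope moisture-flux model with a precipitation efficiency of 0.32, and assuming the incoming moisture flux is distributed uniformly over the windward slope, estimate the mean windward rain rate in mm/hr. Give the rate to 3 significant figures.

Incoming column moisture flux per unit ridge length: F = V × PW = 23.7 × 23.5 = 556.95 mm·m/s.
Spread over the 84 km slope with efficiency ε = 0.32: R = ε·F/W = 0.32 × 556.95 / 84000 m = 2.122e-03 mm/s.
R = 2.122e-03 × 3600 = 7.64 mm/hr.

R ≈ 7.64 mm/hr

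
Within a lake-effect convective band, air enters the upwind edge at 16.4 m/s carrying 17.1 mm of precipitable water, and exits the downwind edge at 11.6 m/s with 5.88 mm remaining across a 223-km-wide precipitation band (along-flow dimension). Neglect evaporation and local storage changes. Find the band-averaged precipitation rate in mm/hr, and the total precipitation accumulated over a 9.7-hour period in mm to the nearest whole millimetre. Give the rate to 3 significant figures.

R ≈ 3.43 mm/hr; total ≈ 33 mm

Column moisture flux per unit crosswind length is F = V × PW.
Inflow: F_in = 16.4 × 17.1 = 280.44 mm·m/s
Outflow: F_out = 11.6 × 5.88 = 68.208 mm·m/s
Steady-state rate R = (F_in − F_out)/L = (280.44 − 68.208) / 223000 m = 9.517e-04 mm/s.
R = 9.517e-04 × 3600 = 3.43 mm/hr.
Over 9.7 h: total = 3.43 × 9.7 = 33.271 ≈ 33 mm.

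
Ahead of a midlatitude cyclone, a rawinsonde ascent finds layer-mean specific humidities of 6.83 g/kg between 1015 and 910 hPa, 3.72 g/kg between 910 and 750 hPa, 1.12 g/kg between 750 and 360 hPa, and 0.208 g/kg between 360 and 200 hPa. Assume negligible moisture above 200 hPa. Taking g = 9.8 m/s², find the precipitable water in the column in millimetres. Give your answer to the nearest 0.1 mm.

PW ≈ 18.2 mm

Precipitable water is the column-integrated vapour mass per unit area: PW = (1/g) Σ q̄ Δp, with q in kg/kg and Δp in Pa (1 kg/m² of water = 1 mm).
Layer 1015–910 hPa: Δp = 105 hPa = 10500 Pa, q̄ = 0.00683 kg/kg → 0.00683 × 10500 / 9.8 = 7.32 mm
Layer 910–750 hPa: Δp = 160 hPa = 16000 Pa, q̄ = 0.00372 kg/kg → 0.00372 × 16000 / 9.8 = 6.07 mm
Layer 750–360 hPa: Δp = 390 hPa = 39000 Pa, q̄ = 0.00112 kg/kg → 0.00112 × 39000 / 9.8 = 4.46 mm
Layer 360–200 hPa: Δp = 160 hPa = 16000 Pa, q̄ = 0.000208 kg/kg → 0.000208 × 16000 / 9.8 = 0.34 mm
PW = 7.32 + 6.07 + 4.46 + 0.34 = 18.19 ≈ 18.2 mm.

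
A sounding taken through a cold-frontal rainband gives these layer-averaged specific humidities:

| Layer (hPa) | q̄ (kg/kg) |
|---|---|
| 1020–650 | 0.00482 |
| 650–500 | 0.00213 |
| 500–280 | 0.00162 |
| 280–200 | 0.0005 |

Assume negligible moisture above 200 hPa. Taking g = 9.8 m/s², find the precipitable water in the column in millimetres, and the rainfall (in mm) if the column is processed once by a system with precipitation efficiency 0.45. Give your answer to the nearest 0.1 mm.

Precipitable water is the column-integrated vapour mass per unit area: PW = (1/g) Σ q̄ Δp, with q in kg/kg and Δp in Pa (1 kg/m² of water = 1 mm).
Layer 1020–650 hPa: Δp = 370 hPa = 37000 Pa, q̄ = 0.00482 kg/kg → 0.00482 × 37000 / 9.8 = 18.20 mm
Layer 650–500 hPa: Δp = 150 hPa = 15000 Pa, q̄ = 0.00213 kg/kg → 0.00213 × 15000 / 9.8 = 3.26 mm
Layer 500–280 hPa: Δp = 220 hPa = 22000 Pa, q̄ = 0.00162 kg/kg → 0.00162 × 22000 / 9.8 = 3.64 mm
Layer 280–200 hPa: Δp = 80 hPa = 8000 Pa, q̄ = 0.0005 kg/kg → 0.0005 × 8000 / 9.8 = 0.41 mm
PW = 18.20 + 3.26 + 3.64 + 0.41 = 25.51 ≈ 25.5 mm.
Rainfall = ε × PW = 0.45 × 25.5 = 11.5 mm.

PW ≈ 25.5 mm; rainfall ≈ 11.5 mm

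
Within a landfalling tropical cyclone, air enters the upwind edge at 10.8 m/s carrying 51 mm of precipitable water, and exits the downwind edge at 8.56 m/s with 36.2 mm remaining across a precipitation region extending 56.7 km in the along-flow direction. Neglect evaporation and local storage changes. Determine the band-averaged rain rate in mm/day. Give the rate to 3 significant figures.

Column moisture flux per unit crosswind length is F = V × PW.
Inflow: F_in = 10.8 × 51 = 550.8 mm·m/s
Outflow: F_out = 8.56 × 36.2 = 309.872 mm·m/s
Steady-state rate R = (F_in − F_out)/L = (550.8 − 309.872) / 56700 m = 4.249e-03 mm/s.
R = 4.249e-03 × 3600 × 24 = 367 mm/day.

R ≈ 367 mm/day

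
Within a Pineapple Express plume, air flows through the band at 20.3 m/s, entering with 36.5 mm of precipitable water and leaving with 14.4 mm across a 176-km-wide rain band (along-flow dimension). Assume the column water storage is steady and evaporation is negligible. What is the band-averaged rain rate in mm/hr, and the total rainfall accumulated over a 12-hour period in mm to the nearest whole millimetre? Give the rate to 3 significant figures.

R ≈ 9.18 mm/hr; total ≈ 110 mm

Column moisture flux per unit crosswind length is F = V × PW.
Inflow: F_in = 20.3 × 36.5 = 740.95 mm·m/s
Outflow: F_out = 20.3 × 14.4 = 292.32 mm·m/s
Steady-state rate R = (F_in − F_out)/L = (740.95 − 292.32) / 176000 m = 2.549e-03 mm/s.
R = 2.549e-03 × 3600 = 9.18 mm/hr.
Over 12 h: total = 9.18 × 12 = 110.16 ≈ 110 mm.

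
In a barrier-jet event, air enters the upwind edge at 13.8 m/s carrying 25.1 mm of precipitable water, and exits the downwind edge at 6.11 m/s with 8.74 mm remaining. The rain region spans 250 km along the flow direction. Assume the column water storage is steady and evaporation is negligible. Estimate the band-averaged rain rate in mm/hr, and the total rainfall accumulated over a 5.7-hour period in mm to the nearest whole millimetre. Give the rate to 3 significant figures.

Column moisture flux per unit crosswind length is F = V × PW.
Inflow: F_in = 13.8 × 25.1 = 346.38 mm·m/s
Outflow: F_out = 6.11 × 8.74 = 53.4014 mm·m/s
Steady-state rate R = (F_in − F_out)/L = (346.38 − 53.4014) / 250000 m = 1.172e-03 mm/s.
R = 1.172e-03 × 3600 = 4.22 mm/hr.
Over 5.7 h: total = 4.22 × 5.7 = 24.054 ≈ 24 mm.

R ≈ 4.22 mm/hr; total ≈ 24 mm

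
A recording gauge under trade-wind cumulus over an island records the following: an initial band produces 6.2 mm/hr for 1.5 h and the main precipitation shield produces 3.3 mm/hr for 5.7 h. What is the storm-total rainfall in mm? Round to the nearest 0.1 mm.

Total = Σ Rᵢ Δtᵢ = 6.2 × 1.5 + 3.3 × 5.7
      = 9.3 + 18.81 = 28.1 mm.

total ≈ 28.1 mm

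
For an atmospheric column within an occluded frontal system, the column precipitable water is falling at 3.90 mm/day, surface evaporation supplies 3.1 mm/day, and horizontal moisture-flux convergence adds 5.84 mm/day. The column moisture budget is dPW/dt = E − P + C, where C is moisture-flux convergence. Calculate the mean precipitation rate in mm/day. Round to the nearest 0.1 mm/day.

dPW/dt = -3.90 mm/day.
P = E + C − dPW/dt = 3.1 + (5.84) − (-3.90) = 12.8 mm/day.

P ≈ 12.8 mm/day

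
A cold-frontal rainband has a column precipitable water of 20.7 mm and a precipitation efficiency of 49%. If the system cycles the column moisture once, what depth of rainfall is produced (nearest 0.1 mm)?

Rainfall = ε × PW = 0.49 × 20.7 = 10.1 mm.

rainfall ≈ 10.1 mm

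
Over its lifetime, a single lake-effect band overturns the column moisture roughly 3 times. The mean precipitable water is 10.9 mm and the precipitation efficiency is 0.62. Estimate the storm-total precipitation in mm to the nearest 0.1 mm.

precipitation ≈ 20.3 mm

Each cycle deposits ε × PW = 0.62 × 10.9 = 6.758 mm.
Over 3 cycles: 3 × 6.758 = 20.3 mm.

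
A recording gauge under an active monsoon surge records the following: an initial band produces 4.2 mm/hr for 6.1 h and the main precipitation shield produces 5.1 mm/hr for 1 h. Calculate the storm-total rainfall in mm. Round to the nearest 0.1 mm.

total ≈ 30.7 mm

Total = Σ Rᵢ Δtᵢ = 4.2 × 6.1 + 5.1 × 1
      = 25.62 + 5.1 = 30.7 mm.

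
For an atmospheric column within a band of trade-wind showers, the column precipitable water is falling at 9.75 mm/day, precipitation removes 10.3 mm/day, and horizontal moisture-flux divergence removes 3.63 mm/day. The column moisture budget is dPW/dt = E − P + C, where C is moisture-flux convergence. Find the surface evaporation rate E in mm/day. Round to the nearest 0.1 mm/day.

dPW/dt = -9.75 mm/day.
E = dPW/dt + P − C = (-9.75) + 10.3 − (-3.63) = 4.2 mm/day.

E ≈ 4.2 mm/day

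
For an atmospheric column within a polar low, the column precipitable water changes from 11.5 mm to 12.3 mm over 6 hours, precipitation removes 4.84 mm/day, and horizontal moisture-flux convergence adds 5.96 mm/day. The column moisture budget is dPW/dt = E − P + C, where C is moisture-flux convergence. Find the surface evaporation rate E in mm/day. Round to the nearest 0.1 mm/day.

E ≈ 2.1 mm/day

dPW/dt = (12.3 − 11.5) mm / (6/24 day) = +3.200 mm/day.
E = dPW/dt + P − C = (+3.200) + 4.84 − (5.96) = 2.1 mm/day.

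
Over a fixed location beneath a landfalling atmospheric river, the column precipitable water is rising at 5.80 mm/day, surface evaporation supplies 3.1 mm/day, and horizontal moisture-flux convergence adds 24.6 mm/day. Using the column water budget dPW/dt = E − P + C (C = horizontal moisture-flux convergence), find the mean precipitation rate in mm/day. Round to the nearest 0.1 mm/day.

P ≈ 21.9 mm/day

dPW/dt = +5.80 mm/day.
P = E + C − dPW/dt = 3.1 + (24.6) − (+5.80) = 21.9 mm/day.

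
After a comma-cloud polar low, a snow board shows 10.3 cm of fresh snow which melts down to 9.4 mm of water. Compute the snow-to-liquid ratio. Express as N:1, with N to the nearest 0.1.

ratio ≈ 11.0

Ratio = snow depth / SWE = 103 mm / 9.4 mm = 11.0, i.e. 11.0:1.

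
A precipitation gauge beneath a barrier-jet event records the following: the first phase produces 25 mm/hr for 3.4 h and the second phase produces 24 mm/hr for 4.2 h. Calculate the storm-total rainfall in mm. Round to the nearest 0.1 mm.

Total = Σ Rᵢ Δtᵢ = 25 × 3.4 + 24 × 4.2
      = 85 + 100.8 = 185.8 mm.

total ≈ 185.8 mm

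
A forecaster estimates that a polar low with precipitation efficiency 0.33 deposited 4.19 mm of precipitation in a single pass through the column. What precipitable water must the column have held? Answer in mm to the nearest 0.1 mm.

PW = precipitation / ε = 4.19 / 0.33 = 12.7 mm.

PW ≈ 12.7 mm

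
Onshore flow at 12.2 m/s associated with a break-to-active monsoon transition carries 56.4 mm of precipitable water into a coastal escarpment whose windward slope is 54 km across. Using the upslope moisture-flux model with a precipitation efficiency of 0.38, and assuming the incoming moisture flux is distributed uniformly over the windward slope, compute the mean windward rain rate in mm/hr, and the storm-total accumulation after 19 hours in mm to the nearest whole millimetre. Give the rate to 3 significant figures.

R ≈ 17.4 mm/hr; total ≈ 331 mm

Incoming column moisture flux per unit ridge length: F = V × PW = 12.2 × 56.4 = 688.08 mm·m/s.
Spread over the 54 km slope with efficiency ε = 0.38: R = ε·F/W = 0.38 × 688.08 / 54000 m = 4.842e-03 mm/s.
R = 4.842e-03 × 3600 = 17.4 mm/hr.
Over 19 h: total = 17.4 × 19 = 330.6 ≈ 331 mm.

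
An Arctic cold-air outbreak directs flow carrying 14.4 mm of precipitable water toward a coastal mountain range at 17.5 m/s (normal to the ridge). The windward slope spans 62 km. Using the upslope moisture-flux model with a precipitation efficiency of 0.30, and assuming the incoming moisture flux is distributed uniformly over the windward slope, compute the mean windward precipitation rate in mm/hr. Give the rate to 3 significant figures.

Incoming column moisture flux per unit ridge length: F = V × PW = 17.5 × 14.4 = 252 mm·m/s.
Spread over the 62 km slope with efficiency ε = 0.30: R = ε·F/W = 0.30 × 252 / 62000 m = 1.219e-03 mm/s.
R = 1.219e-03 × 3600 = 4.39 mm/hr.

R ≈ 4.39 mm/hr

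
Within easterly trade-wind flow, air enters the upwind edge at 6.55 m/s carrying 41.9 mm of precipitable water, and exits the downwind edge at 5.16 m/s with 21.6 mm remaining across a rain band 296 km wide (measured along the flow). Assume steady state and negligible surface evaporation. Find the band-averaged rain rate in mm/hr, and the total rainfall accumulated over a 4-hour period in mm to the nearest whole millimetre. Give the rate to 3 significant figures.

Column moisture flux per unit crosswind length is F = V × PW.
Inflow: F_in = 6.55 × 41.9 = 274.445 mm·m/s
Outflow: F_out = 5.16 × 21.6 = 111.456 mm·m/s
Steady-state rate R = (F_in − F_out)/L = (274.445 − 111.456) / 296000 m = 5.506e-04 mm/s.
R = 5.506e-04 × 3600 = 1.98 mm/hr.
Over 4 h: total = 1.98 × 4 = 7.92 ≈ 8 mm.

R ≈ 1.98 mm/hr; total ≈ 8 mm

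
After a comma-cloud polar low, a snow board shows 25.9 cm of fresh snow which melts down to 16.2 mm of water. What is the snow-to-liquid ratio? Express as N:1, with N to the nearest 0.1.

ratio ≈ 16.0

Ratio = snow depth / SWE = 259 mm / 16.2 mm = 16.0, i.e. 16.0:1.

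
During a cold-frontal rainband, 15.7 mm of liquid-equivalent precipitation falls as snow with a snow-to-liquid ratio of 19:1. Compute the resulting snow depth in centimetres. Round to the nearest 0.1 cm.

snow depth ≈ 29.8 cm

Snow depth = liquid × ratio = 15.7 mm × 19 = 298.3 mm = 29.8 cm.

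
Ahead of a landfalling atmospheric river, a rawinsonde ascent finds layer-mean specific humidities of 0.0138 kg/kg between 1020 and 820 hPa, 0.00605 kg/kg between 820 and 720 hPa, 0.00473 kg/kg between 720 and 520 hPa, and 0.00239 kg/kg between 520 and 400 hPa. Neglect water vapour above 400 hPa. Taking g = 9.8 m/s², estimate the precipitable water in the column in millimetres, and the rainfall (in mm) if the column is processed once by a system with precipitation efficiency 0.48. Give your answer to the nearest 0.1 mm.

PW ≈ 46.9 mm; rainfall ≈ 22.5 mm

Precipitable water is the column-integrated vapour mass per unit area: PW = (1/g) Σ q̄ Δp, with q in kg/kg and Δp in Pa (1 kg/m² of water = 1 mm).
Layer 1020–820 hPa: Δp = 200 hPa = 20000 Pa, q̄ = 0.0138 kg/kg → 0.0138 × 20000 / 9.8 = 28.16 mm
Layer 820–720 hPa: Δp = 100 hPa = 10000 Pa, q̄ = 0.00605 kg/kg → 0.00605 × 10000 / 9.8 = 6.17 mm
Layer 720–520 hPa: Δp = 200 hPa = 20000 Pa, q̄ = 0.00473 kg/kg → 0.00473 × 20000 / 9.8 = 9.65 mm
Layer 520–400 hPa: Δp = 120 hPa = 12000 Pa, q̄ = 0.00239 kg/kg → 0.00239 × 12000 / 9.8 = 2.93 mm
PW = 28.16 + 6.17 + 9.65 + 2.93 = 46.91 ≈ 46.9 mm.
Rainfall = ε × PW = 0.48 × 46.9 = 22.5 mm.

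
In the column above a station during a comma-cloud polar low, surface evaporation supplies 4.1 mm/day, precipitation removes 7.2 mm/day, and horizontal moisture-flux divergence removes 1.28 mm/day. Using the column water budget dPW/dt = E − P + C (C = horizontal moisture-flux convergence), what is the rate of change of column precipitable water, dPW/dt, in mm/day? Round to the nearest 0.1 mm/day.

dPW/dt = E − P + C = 4.1 − 7.2 + (-1.28) = -4.4 mm/day.

dPW/dt ≈ -4.4 mm/day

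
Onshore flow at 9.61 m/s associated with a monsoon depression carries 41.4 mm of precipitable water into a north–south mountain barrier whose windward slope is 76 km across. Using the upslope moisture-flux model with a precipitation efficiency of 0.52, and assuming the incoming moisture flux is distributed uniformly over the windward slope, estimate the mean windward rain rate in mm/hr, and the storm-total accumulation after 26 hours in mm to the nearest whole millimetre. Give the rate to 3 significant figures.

R ≈ 9.80 mm/hr; total ≈ 255 mm

Incoming column moisture flux per unit ridge length: F = V × PW = 9.61 × 41.4 = 397.854 mm·m/s.
Spread over the 76 km slope with efficiency ε = 0.52: R = ε·F/W = 0.52 × 397.854 / 76000 m = 2.722e-03 mm/s.
R = 2.722e-03 × 3600 = 9.80 mm/hr.
Over 26 h: total = 9.80 × 26 = 254.8 ≈ 255 mm.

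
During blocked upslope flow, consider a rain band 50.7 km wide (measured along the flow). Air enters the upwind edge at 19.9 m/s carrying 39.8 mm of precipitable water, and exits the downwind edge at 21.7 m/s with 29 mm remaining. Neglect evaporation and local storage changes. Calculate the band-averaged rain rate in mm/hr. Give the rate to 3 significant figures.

R ≈ 11.6 mm/hr

Column moisture flux per unit crosswind length is F = V × PW.
Inflow: F_in = 19.9 × 39.8 = 792.02 mm·m/s
Outflow: F_out = 21.7 × 29 = 629.3 mm·m/s
Steady-state rate R = (F_in − F_out)/L = (792.02 − 629.3) / 50700 m = 3.209e-03 mm/s.
R = 3.209e-03 × 3600 = 11.6 mm/hr.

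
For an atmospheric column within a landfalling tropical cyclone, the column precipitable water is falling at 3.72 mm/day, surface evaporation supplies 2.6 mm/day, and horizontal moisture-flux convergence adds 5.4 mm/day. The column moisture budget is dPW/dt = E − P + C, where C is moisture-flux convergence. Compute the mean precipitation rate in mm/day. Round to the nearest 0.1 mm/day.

dPW/dt = -3.72 mm/day.
P = E + C − dPW/dt = 2.6 + (5.4) − (-3.72) = 11.7 mm/day.

P ≈ 11.7 mm/day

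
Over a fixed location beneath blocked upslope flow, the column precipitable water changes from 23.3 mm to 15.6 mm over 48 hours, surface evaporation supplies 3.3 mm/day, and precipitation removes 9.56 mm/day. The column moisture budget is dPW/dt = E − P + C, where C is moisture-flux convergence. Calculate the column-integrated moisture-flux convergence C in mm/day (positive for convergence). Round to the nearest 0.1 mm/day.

C ≈ 2.4 mm/day

dPW/dt = (15.6 − 23.3) mm / (48/24 day) = -3.850 mm/day.
C = dPW/dt − E + P = (-3.850) − 3.3 + 9.56 = 2.4 mm/day.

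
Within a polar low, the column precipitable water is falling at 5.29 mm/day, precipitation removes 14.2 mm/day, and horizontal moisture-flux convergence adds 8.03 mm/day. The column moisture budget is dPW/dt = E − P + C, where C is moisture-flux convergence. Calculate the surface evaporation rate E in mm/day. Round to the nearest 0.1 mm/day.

dPW/dt = -5.29 mm/day.
E = dPW/dt + P − C = (-5.29) + 14.2 − (8.03) = 0.9 mm/day.

E ≈ 0.9 mm/day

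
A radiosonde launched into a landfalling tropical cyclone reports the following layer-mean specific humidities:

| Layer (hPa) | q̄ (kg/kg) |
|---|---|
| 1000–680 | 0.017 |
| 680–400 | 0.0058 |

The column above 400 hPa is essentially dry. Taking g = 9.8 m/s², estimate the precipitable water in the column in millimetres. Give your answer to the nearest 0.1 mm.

Precipitable water is the column-integrated vapour mass per unit area: PW = (1/g) Σ q̄ Δp, with q in kg/kg and Δp in Pa (1 kg/m² of water = 1 mm).
Layer 1000–680 hPa: Δp = 320 hPa = 32000 Pa, q̄ = 0.017 kg/kg → 0.017 × 32000 / 9.8 = 55.51 mm
Layer 680–400 hPa: Δp = 280 hPa = 28000 Pa, q̄ = 0.0058 kg/kg → 0.0058 × 28000 / 9.8 = 16.57 mm
PW = 55.51 + 16.57 = 72.08 ≈ 72.1 mm.

PW ≈ 72.1 mm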